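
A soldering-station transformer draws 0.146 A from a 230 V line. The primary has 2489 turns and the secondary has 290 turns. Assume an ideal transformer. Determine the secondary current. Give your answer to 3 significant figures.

I_s ≈ 1.25 A

I_s/I_p = N_p/N_s, so I_s = 0.146 × 2489/290 = 1.25 A.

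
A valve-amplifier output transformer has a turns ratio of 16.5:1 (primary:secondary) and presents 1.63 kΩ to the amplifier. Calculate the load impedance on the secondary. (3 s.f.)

Z_s = Z_p/(N_p/N_s)² = 1630/16.5² = 5.99 Ω.

Z_s ≈ 5.99 Ω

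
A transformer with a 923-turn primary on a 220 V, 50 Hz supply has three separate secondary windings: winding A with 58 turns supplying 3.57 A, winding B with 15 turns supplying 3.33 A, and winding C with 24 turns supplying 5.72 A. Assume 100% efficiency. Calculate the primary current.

V_A = 220 × 58/923 = 13.824 V; V_B = 220 × 15/923 = 3.5753 V; V_C = 220 × 24/923 = 5.7205 V.
P_out = V_A I_A + V_B I_B + V_C I_C = 13.824×3.57 + 3.5753×3.33 + 5.7205×5.72 = 49.353 + 11.906 + 32.721 = 93.980 W.
Ideal ⇒ P_in = P_out, so I_p = P_out/V_p = 93.980/220 = 0.427 A.

I_p ≈ 0.427 A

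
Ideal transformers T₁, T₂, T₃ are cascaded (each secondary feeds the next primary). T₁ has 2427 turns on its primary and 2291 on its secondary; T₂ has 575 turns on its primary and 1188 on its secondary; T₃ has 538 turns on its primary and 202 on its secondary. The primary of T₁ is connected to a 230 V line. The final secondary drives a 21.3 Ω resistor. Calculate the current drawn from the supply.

I_supply ≈ 5.79 A

After T₁: V = 230.00 × 2291/2427 = 217.11 V.
After T₂: V = 217.11 × 1188/575 = 448.57 V.
After T₃: V = 448.57 × 202/538 = 168.42 V.
I_load = 168.42/21.3 = 7.9072 A, so P_out = 168.42 × 7.9072 = 1331.7 W.
All ideal ⇒ P_in = P_out, so I_supply = 1331.7/230 = 5.79 A.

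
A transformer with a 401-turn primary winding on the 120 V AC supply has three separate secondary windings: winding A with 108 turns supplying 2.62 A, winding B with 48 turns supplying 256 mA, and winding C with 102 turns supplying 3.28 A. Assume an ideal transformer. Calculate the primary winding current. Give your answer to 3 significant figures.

I_p ≈ 1.57 A

V_A = 120 × 108/401 = 32.319 V; V_B = 120 × 48/401 = 14.364 V; V_C = 120 × 102/401 = 30.524 V.
P_out = V_A I_A + V_B I_B + V_C I_C = 32.319×2.62 + 14.364×0.256 + 30.524×3.28 = 84.676 + 3.6772 + 100.12 = 188.47 W.
Ideal ⇒ P_in = P_out, so I_p = P_out/V_p = 188.47/120 = 1.57 A.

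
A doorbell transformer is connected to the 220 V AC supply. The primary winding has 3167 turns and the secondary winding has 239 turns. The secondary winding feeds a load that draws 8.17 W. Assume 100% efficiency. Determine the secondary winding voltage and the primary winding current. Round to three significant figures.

V_s = V_p × N_s/N_p = 220 × 239/3167 = 16.602 V.
I_s = P/V_s = 8.17/16.602 = 0.49210 A.
I_p = I_s × N_s/N_p = 0.49210 × 239/3167 = 0.0371 A.

V_s ≈ 16.6 V, I_p ≈ 0.0371 A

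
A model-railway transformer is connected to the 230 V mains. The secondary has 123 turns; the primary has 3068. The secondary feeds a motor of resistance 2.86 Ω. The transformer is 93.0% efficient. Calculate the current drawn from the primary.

V_s = 230 × 123/3068 = 9.2210 V.
I_s = V_s/R = 9.2210/2.86 = 3.2241 A.
P_out = V_s I_s = 9.2210 × 3.2241 = 29.730 W.
P_in = P_out/η = 29.730/0.930 = 31.967 W.
I_p = P_in/V_p = 31.967/230 = 0.139 A.

I_p ≈ 0.139 A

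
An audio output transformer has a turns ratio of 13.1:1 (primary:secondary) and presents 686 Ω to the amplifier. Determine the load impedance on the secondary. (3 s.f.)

Z_s ≈ 4.00 Ω

Z_s = Z_p/(N_p/N_s)² = 686/13.1² = 4.00 Ω.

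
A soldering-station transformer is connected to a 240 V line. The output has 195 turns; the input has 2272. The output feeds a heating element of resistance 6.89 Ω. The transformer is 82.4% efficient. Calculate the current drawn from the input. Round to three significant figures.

I_in ≈ 0.311 A

V_out = 240 × 195/2272 = 20.599 V.
I_out = V_out/R = 20.599/6.89 = 2.9896 A.
P_out = V_out I_out = 20.599 × 2.9896 = 61.582 W.
P_in = P_out/η = 61.582/0.824 = 74.736 W.
I_in = P_in/V_in = 74.736/240 = 0.311 A.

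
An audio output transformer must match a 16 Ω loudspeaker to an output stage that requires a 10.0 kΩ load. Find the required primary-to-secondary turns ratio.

Z_p/Z_s = (N_p/N_s)², so N_p/N_s = √(10000/16) = √625 = 25.0.

N_p/N_s ≈ 25.0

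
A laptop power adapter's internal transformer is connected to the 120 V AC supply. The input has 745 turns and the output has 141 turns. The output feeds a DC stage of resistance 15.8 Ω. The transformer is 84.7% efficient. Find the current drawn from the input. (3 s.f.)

I_in ≈ 0.321 A

V_out = 120 × 141/745 = 22.711 V.
I_out = V_out/R = 22.711/15.8 = 1.4374 A.
P_out = V_out I_out = 22.711 × 1.4374 = 32.646 W.
P_in = P_out/η = 32.646/0.847 = 38.543 W.
I_in = P_in/V_in = 38.543/120 = 0.321 A.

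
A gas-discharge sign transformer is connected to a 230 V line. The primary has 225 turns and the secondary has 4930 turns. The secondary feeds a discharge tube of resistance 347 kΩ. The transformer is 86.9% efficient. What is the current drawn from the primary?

V_s = 230 × 4930/225 = 5039.6 V.
I_s = V_s/R = 5039.6/347000 = 0.014523 A.
P_out = V_s I_s = 5039.6 × 0.014523 = 73.191 W.
P_in = P_out/η = 73.191/0.869 = 84.224 W.
I_p = P_in/V_p = 84.224/230 = 0.366 A.

I_p ≈ 0.366 A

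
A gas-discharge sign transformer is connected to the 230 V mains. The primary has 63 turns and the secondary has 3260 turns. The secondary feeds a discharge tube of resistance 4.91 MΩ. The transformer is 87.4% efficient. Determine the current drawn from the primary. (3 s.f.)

I_p ≈ 0.144 A

V_s = 230 × 3260/63 = 11902 V.
I_s = V_s/R = 11902/(4.91×10^6) = 0.0024239 A.
P_out = V_s I_s = 11902 × 0.0024239 = 28.849 W.
P_in = P_out/η = 28.849/0.874 = 33.008 W.
I_p = P_in/V_p = 33.008/230 = 0.144 A.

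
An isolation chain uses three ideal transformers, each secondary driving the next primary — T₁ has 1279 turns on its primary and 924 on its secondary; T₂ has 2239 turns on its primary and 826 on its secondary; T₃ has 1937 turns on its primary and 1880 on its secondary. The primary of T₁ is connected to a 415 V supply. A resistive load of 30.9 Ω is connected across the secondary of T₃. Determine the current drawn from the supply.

After T₁: V = 415.00 × 924/1279 = 299.81 V.
After T₂: V = 299.81 × 826/2239 = 110.61 V.
After T₃: V = 110.61 × 1880/1937 = 107.35 V.
I_load = 107.35/30.9 = 3.4741 A, so P_out = 107.35 × 3.4741 = 372.95 W.
All ideal ⇒ P_in = P_out, so I_supply = 372.95/415 = 0.899 A.

I_supply ≈ 0.899 A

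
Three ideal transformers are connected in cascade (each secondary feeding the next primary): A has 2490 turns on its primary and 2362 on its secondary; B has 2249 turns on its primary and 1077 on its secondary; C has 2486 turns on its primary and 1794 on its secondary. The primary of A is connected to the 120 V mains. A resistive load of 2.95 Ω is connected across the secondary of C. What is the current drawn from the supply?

Secondary of A: V = 120.00 × 2362/2490 = 113.83 V.
Secondary of B: V = 113.83 × 1077/2249 = 54.511 V.
Secondary of C: V = 54.511 × 1794/2486 = 39.338 V.
I_load = 39.338/2.95 = 13.335 A, so P_out = 39.338 × 13.335 = 524.56 W.
All ideal ⇒ P_in = P_out, so I_supply = 524.56/120 = 4.37 A.

I_supply ≈ 4.37 A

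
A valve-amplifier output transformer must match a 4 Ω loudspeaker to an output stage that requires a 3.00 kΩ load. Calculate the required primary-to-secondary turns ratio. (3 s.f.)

Z_p/Z_s = (N_p/N_s)², so N_p/N_s = √(3000/4) = √750 = 27.4.

N_p/N_s ≈ 27.4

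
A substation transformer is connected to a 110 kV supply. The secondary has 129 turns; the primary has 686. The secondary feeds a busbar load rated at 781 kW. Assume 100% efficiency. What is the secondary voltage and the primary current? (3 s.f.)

V_s ≈ 20700 V, I_p ≈ 7.10 A

V_s = V_p × N_s/N_p = 110000 × 129/686 = 20685 V.
I_s = P/V_s = 781000/20685 = 37.757 A.
I_p = I_s × N_s/N_p = 37.757 × 129/686 = 7.10 A.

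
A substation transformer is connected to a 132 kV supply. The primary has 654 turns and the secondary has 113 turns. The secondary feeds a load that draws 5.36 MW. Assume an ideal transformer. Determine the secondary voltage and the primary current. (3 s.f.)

V_s ≈ 22800 V, I_p ≈ 40.6 A

V_s = V_p × N_s/N_p = 132000 × 113/654 = 22807 V.
I_s = P/V_s = 5.36×10^6/22807 = 235.01 A.
I_p = I_s × N_s/N_p = 235.01 × 113/654 = 40.6 A.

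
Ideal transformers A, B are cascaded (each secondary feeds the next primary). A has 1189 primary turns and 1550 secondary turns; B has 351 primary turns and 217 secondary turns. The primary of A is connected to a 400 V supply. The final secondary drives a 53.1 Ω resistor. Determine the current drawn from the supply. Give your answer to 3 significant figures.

I_supply ≈ 4.89 A

Secondary of A: V = 400.00 × 1550/1189 = 521.45 V.
Secondary of B: V = 521.45 × 217/351 = 322.38 V.
I_load = 322.38/53.1 = 6.0711 A, so P_out = 322.38 × 6.0711 = 1957.2 W.
All ideal ⇒ P_in = P_out, so I_supply = 1957.2/400 = 4.89 A.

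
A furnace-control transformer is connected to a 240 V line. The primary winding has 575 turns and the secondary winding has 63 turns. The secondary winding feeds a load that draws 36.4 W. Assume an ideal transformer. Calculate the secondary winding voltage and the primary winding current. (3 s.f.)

V_s ≈ 26.3 V, I_p ≈ 0.152 A

V_s = V_p × N_s/N_p = 240 × 63/575 = 26.296 V.
I_s = P/V_s = 36.4/26.296 = 1.3843 A.
I_p = I_s × N_s/N_p = 1.3843 × 63/575 = 0.152 A.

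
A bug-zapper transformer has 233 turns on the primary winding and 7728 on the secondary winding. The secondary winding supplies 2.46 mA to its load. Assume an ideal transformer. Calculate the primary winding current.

For an ideal transformer I_p/I_s = N_s/N_p, so I_p = 0.00246 × 7728/233 = 0.0816 A.

I_p ≈ 0.0816 A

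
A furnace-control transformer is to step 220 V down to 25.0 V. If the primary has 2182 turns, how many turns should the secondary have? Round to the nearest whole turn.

N_s = 248 turns

N_s/N_p = V_s/V_p, so N_s = 2182 × 25.0/220 = 248.0 ≈ 248 turns.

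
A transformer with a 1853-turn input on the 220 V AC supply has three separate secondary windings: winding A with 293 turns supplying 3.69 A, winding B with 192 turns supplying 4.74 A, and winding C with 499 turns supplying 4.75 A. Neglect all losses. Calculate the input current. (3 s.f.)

V_A = 220 × 293/1853 = 34.787 V; V_B = 220 × 192/1853 = 22.795 V; V_C = 220 × 499/1853 = 59.244 V.
P_out = V_A I_A + V_B I_B + V_C I_C = 34.787×3.69 + 22.795×4.74 + 59.244×4.75 = 128.36 + 108.05 + 281.41 = 517.83 W.
Ideal ⇒ P_in = P_out, so I_in = P_out/V_in = 517.83/220 = 2.35 A.

I_in ≈ 2.35 A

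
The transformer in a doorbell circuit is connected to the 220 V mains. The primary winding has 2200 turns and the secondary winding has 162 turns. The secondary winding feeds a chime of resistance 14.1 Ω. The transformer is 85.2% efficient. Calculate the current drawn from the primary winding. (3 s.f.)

I_p ≈ 0.0993 A

V_s = 220 × 162/2200 = 16.200 V.
I_s = V_s/R = 16.200/14.1 = 1.1489 A.
P_out = V_s I_s = 16.200 × 1.1489 = 18.613 W.
P_in = P_out/η = 18.613/0.852 = 21.846 W.
I_p = P_in/V_p = 21.846/220 = 0.0993 A.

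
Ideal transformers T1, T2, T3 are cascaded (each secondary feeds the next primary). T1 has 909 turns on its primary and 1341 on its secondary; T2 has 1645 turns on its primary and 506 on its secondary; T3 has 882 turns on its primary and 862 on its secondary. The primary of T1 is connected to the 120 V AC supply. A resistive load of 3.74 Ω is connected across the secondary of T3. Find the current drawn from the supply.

Secondary of T1: V = 120.00 × 1341/909 = 177.03 V.
Secondary of T2: V = 177.03 × 506/1645 = 54.454 V.
Secondary of T3: V = 54.454 × 862/882 = 53.219 V.
I_load = 53.219/3.74 = 14.230 A, so P_out = 53.219 × 14.230 = 757.30 W.
All ideal ⇒ P_in = P_out, so I_supply = 757.30/120 = 6.31 A.

I_supply ≈ 6.31 A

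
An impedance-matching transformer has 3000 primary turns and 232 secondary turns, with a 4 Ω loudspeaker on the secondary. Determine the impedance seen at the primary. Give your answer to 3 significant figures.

Z_p ≈ 669 Ω

Z_p = (N_p/N_s)² × Z_s = (3000/232)² × 4 = 669 Ω.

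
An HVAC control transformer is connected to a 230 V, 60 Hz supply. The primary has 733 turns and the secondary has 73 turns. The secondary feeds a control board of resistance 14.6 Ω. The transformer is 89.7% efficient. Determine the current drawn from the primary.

V_s = 230 × 73/733 = 22.906 V.
I_s = V_s/R = 22.906/14.6 = 1.5689 A.
P_out = V_s I_s = 22.906 × 1.5689 = 35.937 W.
P_in = P_out/η = 35.937/0.897 = 40.063 W.
I_p = P_in/V_p = 40.063/230 = 0.174 A.

I_p ≈ 0.174 A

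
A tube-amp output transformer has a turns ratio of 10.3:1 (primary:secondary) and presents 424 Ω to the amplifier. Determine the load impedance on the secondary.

Z_s = Z_p/(N_p/N_s)² = 424/10.3² = 4.00 Ω.

Z_s ≈ 4.00 Ω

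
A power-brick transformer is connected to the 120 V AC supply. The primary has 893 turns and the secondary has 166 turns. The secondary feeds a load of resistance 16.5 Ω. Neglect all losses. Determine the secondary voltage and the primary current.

V_s ≈ 22.3 V, I_p ≈ 0.251 A

V_s = V_p × N_s/N_p = 120 × 166/893 = 22.307 V.
I_s = V_s/R = 22.307/16.5 = 1.3519 A.
I_p = I_s × N_s/N_p = 1.3519 × 166/893 = 0.251 A.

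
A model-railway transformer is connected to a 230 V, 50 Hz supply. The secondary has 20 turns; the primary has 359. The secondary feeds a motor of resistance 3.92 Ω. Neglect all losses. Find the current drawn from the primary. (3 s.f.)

I_p ≈ 0.182 A

V_s = V_p × N_s/N_p = 230 × 20/359 = 12.813 V.
I_s = V_s/R = 12.813/3.92 = 3.2687 A.
For an ideal transformer I_p N_p = I_s N_s, so I_p = 3.2687 × 20/359 = 0.182 A.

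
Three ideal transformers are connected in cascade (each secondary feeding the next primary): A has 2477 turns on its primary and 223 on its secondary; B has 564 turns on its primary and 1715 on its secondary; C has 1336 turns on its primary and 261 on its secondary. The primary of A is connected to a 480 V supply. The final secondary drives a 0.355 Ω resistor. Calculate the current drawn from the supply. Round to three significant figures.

Secondary of A: V = 480.00 × 223/2477 = 43.214 V.
Secondary of B: V = 43.214 × 1715/564 = 131.40 V.
Secondary of C: V = 131.40 × 261/1336 = 25.671 V.
I_load = 25.671/0.355 = 72.312 A, so P_out = 25.671 × 72.312 = 1856.3 W.
All ideal ⇒ P_in = P_out, so I_supply = 1856.3/480 = 3.87 A.

I_supply ≈ 3.87 A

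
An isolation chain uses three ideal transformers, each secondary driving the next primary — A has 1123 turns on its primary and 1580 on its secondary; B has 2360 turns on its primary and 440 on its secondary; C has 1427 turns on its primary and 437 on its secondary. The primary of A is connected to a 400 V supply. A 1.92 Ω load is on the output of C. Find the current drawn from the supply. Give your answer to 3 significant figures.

I_supply ≈ 1.34 A

After A: V = 400.00 × 1580/1123 = 562.78 V.
After B: V = 562.78 × 440/2360 = 104.92 V.
After C: V = 104.92 × 437/1427 = 32.132 V.
I_load = 32.132/1.92 = 16.735 A, so P_out = 32.132 × 16.735 = 537.74 W.
All ideal ⇒ P_in = P_out, so I_supply = 537.74/400 = 1.34 A.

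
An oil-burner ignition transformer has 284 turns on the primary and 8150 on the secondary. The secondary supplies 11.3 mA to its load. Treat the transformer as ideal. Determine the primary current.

I_p ≈ 0.324 A

For an ideal transformer I_p/I_s = N_s/N_p, so I_p = 0.0113 × 8150/284 = 0.324 A.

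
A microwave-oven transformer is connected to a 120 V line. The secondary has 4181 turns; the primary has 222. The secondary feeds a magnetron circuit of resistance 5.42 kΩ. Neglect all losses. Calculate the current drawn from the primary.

V_s = V_p × N_s/N_p = 120 × 4181/222 = 2260.0 V.
I_s = V_s/R = 2260.0/5420 = 0.41697 A.
For an ideal transformer I_p N_p = I_s N_s, so I_p = 0.41697 × 4181/222 = 7.85 A.

I_p ≈ 7.85 A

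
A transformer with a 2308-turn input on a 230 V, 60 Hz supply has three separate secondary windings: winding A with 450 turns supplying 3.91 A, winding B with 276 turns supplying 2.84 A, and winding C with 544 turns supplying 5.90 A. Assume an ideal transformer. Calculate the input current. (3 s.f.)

V_A = 230 × 450/2308 = 44.844 V; V_B = 230 × 276/2308 = 27.504 V; V_C = 230 × 544/2308 = 54.211 V.
P_out = V_A I_A + V_B I_B + V_C I_C = 44.844×3.91 + 27.504×2.84 + 54.211×5.90 = 175.34 + 78.112 + 319.85 = 573.30 W.
Ideal ⇒ P_in = P_out, so I_in = P_out/V_in = 573.30/230 = 2.49 A.

I_in ≈ 2.49 A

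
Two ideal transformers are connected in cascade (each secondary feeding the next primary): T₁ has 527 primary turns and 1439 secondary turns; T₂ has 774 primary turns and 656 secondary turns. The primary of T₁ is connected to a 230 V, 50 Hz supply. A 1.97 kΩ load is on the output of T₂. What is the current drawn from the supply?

Secondary of T₁: V = 230.00 × 1439/527 = 628.03 V.
Secondary of T₂: V = 628.03 × 656/774 = 532.28 V.
I_load = 532.28/1970 = 0.27019 A, so P_out = 532.28 × 0.27019 = 143.82 W.
All ideal ⇒ P_in = P_out, so I_supply = 143.82/230 = 0.625 A.

I_supply ≈ 0.625 A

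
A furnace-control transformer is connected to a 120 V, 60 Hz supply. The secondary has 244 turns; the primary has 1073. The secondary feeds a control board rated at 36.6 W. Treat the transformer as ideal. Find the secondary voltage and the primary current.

V_s = V_p × N_s/N_p = 120 × 244/1073 = 27.288 V.
I_s = P/V_s = 36.6/27.288 = 1.3413 A.
I_p = I_s × N_s/N_p = 1.3413 × 244/1073 = 0.305 A.

V_s ≈ 27.3 V, I_p ≈ 0.305 A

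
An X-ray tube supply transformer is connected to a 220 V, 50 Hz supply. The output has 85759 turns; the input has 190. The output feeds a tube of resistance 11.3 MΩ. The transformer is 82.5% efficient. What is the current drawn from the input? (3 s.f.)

I_in ≈ 4.81 A

V_out = 220 × 85759/190 = 99300 V.
I_out = V_out/R = 99300/(1.13×10^7) = 0.0087876 A.
P_out = V_out I_out = 99300 × 0.0087876 = 872.61 W.
P_in = P_out/η = 872.61/0.825 = 1057.7 W.
I_in = P_in/V_in = 1057.7/220 = 4.81 A.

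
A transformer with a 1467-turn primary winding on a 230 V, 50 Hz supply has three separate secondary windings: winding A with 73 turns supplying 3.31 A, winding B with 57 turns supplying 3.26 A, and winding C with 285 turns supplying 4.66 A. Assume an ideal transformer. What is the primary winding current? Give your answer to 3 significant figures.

I_p ≈ 1.20 A

V_A = 230 × 73/1467 = 11.445 V; V_B = 230 × 57/1467 = 8.9366 V; V_C = 230 × 285/1467 = 44.683 V.
P_out = V_A I_A + V_B I_B + V_C I_C = 11.445×3.31 + 8.9366×3.26 + 44.683×4.66 = 37.883 + 29.133 + 208.22 = 275.24 W.
Ideal ⇒ P_in = P_out, so I_p = P_out/V_p = 275.24/230 = 1.20 A.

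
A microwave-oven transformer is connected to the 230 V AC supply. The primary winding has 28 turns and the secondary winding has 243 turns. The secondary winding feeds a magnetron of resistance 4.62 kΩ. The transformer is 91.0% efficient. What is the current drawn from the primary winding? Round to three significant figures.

V_s = 230 × 243/28 = 1996.1 V.
I_s = V_s/R = 1996.1/4620 = 0.43205 A.
P_out = V_s I_s = 1996.1 × 0.43205 = 862.40 W.
P_in = P_out/η = 862.40/0.910 = 947.70 W.
I_p = P_in/V_p = 947.70/230 = 4.12 A.

I_p ≈ 4.12 A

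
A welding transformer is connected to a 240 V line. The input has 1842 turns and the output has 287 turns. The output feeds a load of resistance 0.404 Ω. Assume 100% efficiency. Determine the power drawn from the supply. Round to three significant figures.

P ≈ 3460 W

V_out = V_in × N_out/N_in = 240 × 287/1842 = 37.394 V.
I_out = V_out/R = 37.394/0.404 = 92.560 A.
I_in = I_out × N_out/N_in = 92.560 × 287/1842 = 14.422 A.
P = V_in I_in = 240 × 14.422 = 3460 W.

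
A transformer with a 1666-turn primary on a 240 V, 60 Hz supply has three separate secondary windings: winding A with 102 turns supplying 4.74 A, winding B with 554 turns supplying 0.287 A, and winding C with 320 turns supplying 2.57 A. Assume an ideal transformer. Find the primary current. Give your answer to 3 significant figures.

I_p ≈ 0.879 A

V_A = 240 × 102/1666 = 14.694 V; V_B = 240 × 554/1666 = 79.808 V; V_C = 240 × 320/1666 = 46.098 V.
P_out = V_A I_A + V_B I_B + V_C I_C = 14.694×4.74 + 79.808×0.287 + 46.098×2.57 = 69.649 + 22.905 + 118.47 = 211.03 W.
Ideal ⇒ P_in = P_out, so I_p = P_out/V_p = 211.03/240 = 0.879 A.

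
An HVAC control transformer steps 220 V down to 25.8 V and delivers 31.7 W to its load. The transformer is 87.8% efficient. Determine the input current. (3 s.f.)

P_in = P_out/η = 31.7/0.878 = 36.105 W.
I_in = P_in/V_in = 36.105/220 = 0.164 A.

I_in ≈ 0.164 A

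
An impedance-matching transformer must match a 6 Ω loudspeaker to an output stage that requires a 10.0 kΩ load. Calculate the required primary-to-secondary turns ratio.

N_p/N_s ≈ 40.8

Z_p/Z_s = (N_p/N_s)², so N_p/N_s = √(10000/6) = √1670 = 40.8.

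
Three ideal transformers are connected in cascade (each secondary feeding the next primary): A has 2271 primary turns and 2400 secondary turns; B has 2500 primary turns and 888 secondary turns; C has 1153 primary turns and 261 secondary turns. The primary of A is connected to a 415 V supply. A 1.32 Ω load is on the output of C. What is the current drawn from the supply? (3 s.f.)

Secondary of A: V = 415.00 × 2400/2271 = 438.57 V.
Secondary of B: V = 438.57 × 888/2500 = 155.78 V.
Secondary of C: V = 155.78 × 261/1153 = 35.264 V.
I_load = 35.264/1.32 = 26.715 A, so P_out = 35.264 × 26.715 = 942.06 W.
All ideal ⇒ P_in = P_out, so I_supply = 942.06/415 = 2.27 A.

I_supply ≈ 2.27 A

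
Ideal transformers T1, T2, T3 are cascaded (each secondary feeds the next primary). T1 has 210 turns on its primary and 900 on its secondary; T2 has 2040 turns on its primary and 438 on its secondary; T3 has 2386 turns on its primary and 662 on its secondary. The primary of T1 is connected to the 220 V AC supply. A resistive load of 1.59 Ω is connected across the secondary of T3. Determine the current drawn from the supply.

After T1: V = 220.00 × 900/210 = 942.86 V.
After T2: V = 942.86 × 438/2040 = 202.44 V.
After T3: V = 202.44 × 662/2386 = 56.167 V.
I_load = 56.167/1.59 = 35.325 A, so P_out = 56.167 × 35.325 = 1984.1 W.
All ideal ⇒ P_in = P_out, so I_supply = 1984.1/220 = 9.02 A.

I_supply ≈ 9.02 A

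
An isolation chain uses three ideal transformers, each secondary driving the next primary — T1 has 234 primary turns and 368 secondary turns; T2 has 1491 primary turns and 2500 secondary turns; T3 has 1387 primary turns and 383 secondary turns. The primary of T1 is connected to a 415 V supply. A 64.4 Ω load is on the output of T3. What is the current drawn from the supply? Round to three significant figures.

Secondary of T1: V = 415.00 × 368/234 = 652.65 V.
Secondary of T2: V = 652.65 × 2500/1491 = 1094.3 V.
Secondary of T3: V = 1094.3 × 383/1387 = 302.18 V.
I_load = 302.18/64.4 = 4.6922 A, so P_out = 302.18 × 4.6922 = 1417.9 W.
All ideal ⇒ P_in = P_out, so I_supply = 1417.9/415 = 3.42 A.

I_supply ≈ 3.42 A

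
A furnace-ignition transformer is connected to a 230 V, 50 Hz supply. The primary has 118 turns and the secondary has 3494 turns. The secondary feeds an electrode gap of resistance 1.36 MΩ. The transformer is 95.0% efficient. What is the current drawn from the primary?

I_p ≈ 0.156 A

V_s = 230 × 3494/118 = 6810.3 V.
I_s = V_s/R = 6810.3/(1.36×10^6) = 0.0050076 A.
P_out = V_s I_s = 6810.3 × 0.0050076 = 34.103 W.
P_in = P_out/η = 34.103/0.950 = 35.898 W.
I_p = P_in/V_p = 35.898/230 = 0.156 A.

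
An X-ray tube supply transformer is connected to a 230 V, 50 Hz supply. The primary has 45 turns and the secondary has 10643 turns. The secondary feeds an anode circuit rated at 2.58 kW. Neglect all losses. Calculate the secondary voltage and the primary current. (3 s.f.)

V_s ≈ 54400 V, I_p ≈ 11.2 A

V_s = V_p × N_s/N_p = 230 × 10643/45 = 54398 V.
I_s = P/V_s = 2580/54398 = 0.047429 A.
I_p = I_s × N_s/N_p = 0.047429 × 10643/45 = 11.2 A.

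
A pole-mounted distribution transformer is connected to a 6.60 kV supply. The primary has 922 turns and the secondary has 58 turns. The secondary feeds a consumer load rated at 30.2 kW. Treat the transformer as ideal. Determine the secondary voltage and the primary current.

V_s = V_p × N_s/N_p = 6600 × 58/922 = 415.18 V.
I_s = P/V_s = 30200/415.18 = 72.739 A.
I_p = I_s × N_s/N_p = 72.739 × 58/922 = 4.58 A.

V_s ≈ 415 V, I_p ≈ 4.58 A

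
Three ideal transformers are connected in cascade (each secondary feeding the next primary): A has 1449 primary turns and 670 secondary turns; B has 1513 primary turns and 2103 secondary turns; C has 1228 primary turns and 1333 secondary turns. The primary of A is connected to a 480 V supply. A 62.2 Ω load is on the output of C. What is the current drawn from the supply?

I_supply ≈ 3.76 A

After A: V = 480.00 × 670/1449 = 221.95 V.
After B: V = 221.95 × 2103/1513 = 308.49 V.
After C: V = 308.49 × 1333/1228 = 334.87 V.
I_load = 334.87/62.2 = 5.3838 A, so P_out = 334.87 × 5.3838 = 1802.9 W.
All ideal ⇒ P_in = P_out, so I_supply = 1802.9/480 = 3.76 A.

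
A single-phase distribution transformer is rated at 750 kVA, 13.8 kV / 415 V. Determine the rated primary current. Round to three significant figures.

I_p = S/V_p = 750000/13800 = 54.3 A.

I_p ≈ 54.3 A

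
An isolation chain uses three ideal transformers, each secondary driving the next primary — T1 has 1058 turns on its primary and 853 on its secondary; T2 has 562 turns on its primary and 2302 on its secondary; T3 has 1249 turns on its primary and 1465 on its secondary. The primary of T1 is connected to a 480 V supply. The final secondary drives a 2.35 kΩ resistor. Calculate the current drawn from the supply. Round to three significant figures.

Secondary of T1: V = 480.00 × 853/1058 = 386.99 V.
Secondary of T2: V = 386.99 × 2302/562 = 1585.2 V.
Secondary of T3: V = 1585.2 × 1465/1249 = 1859.3 V.
I_load = 1859.3/2350 = 0.79119 A, so P_out = 1859.3 × 0.79119 = 1471.1 W.
All ideal ⇒ P_in = P_out, so I_supply = 1471.1/480 = 3.06 A.

I_supply ≈ 3.06 A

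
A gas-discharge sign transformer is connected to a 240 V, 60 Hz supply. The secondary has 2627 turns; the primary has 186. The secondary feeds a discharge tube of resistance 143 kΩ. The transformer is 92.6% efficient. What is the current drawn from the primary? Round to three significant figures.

I_p ≈ 0.362 A

V_s = 240 × 2627/186 = 3389.7 V.
I_s = V_s/R = 3389.7/143000 = 0.023704 A.
P_out = V_s I_s = 3389.7 × 0.023704 = 80.349 W.
P_in = P_out/η = 80.349/0.926 = 86.770 W.
I_p = P_in/V_p = 86.770/240 = 0.362 A.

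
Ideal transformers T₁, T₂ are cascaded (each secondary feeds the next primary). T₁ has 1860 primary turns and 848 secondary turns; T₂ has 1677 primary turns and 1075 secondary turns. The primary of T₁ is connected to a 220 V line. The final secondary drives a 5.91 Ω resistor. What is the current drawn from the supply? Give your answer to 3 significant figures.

I_supply ≈ 3.18 A

After T₁: V = 220.00 × 848/1860 = 100.30 V.
After T₂: V = 100.30 × 1075/1677 = 64.296 V.
I_load = 64.296/5.91 = 10.879 A, so P_out = 64.296 × 10.879 = 699.48 W.
All ideal ⇒ P_in = P_out, so I_supply = 699.48/220 = 3.18 A.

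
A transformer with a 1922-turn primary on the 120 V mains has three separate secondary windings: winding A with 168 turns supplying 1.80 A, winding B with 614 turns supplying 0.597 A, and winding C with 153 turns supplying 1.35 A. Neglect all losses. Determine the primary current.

I_p ≈ 0.456 A

V_A = 120 × 168/1922 = 10.489 V; V_B = 120 × 614/1922 = 38.335 V; V_C = 120 × 153/1922 = 9.5525 V.
P_out = V_A I_A + V_B I_B + V_C I_C = 10.489×1.80 + 38.335×0.597 + 9.5525×1.35 = 18.880 + 22.886 + 12.896 = 54.662 W.
Ideal ⇒ P_in = P_out, so I_p = P_out/V_p = 54.662/120 = 0.456 A.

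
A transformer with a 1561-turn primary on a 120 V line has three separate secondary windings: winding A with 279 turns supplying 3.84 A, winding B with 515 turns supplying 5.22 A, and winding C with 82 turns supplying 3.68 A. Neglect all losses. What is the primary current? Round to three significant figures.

I_p ≈ 2.60 A

V_A = 120 × 279/1561 = 21.448 V; V_B = 120 × 515/1561 = 39.590 V; V_C = 120 × 82/1561 = 6.3037 V.
P_out = V_A I_A + V_B I_B + V_C I_C = 21.448×3.84 + 39.590×5.22 + 6.3037×3.68 = 82.360 + 206.66 + 23.197 = 312.22 W.
Ideal ⇒ P_in = P_out, so I_p = P_out/V_p = 312.22/120 = 2.60 A.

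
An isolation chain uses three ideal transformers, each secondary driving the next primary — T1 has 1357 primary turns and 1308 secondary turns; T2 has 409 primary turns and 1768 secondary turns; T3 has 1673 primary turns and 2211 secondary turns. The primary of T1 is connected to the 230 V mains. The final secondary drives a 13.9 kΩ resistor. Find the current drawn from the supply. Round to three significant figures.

I_supply ≈ 0.502 A

After T1: V = 230.00 × 1308/1357 = 221.69 V.
After T2: V = 221.69 × 1768/409 = 958.33 V.
After T3: V = 958.33 × 2211/1673 = 1266.5 V.
I_load = 1266.5/13900 = 0.091116 A, so P_out = 1266.5 × 0.091116 = 115.40 W.
All ideal ⇒ P_in = P_out, so I_supply = 115.40/230 = 0.502 A.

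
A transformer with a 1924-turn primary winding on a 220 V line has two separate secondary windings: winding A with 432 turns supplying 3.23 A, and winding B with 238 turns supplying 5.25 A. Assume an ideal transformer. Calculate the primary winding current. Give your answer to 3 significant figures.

I_p ≈ 1.37 A

V_A = 220 × 432/1924 = 49.397 V; V_B = 220 × 238/1924 = 27.214 V.
P_out = V_A I_A + V_B I_B = 49.397×3.23 + 27.214×5.25 = 159.55 + 142.87 = 302.43 W.
Ideal ⇒ P_in = P_out, so I_p = P_out/V_p = 302.43/220 = 1.37 A.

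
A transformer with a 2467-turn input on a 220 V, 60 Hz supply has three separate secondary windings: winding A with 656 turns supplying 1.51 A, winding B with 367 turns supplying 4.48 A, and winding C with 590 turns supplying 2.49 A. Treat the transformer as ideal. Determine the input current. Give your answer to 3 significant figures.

V_A = 220 × 656/2467 = 58.500 V; V_B = 220 × 367/2467 = 32.728 V; V_C = 220 × 590/2467 = 52.615 V.
P_out = V_A I_A + V_B I_B + V_C I_C = 58.500×1.51 + 32.728×4.48 + 52.615×2.49 = 88.335 + 146.62 + 131.01 = 365.97 W.
Ideal ⇒ P_in = P_out, so I_in = P_out/V_in = 365.97/220 = 1.66 A.

I_in ≈ 1.66 A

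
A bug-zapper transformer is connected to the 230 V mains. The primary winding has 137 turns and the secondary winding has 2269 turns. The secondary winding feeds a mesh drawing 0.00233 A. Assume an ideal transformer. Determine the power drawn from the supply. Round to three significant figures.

P ≈ 8.88 W

I_p = I_s × N_s/N_p = 0.00233 × 2269/137 = 0.038590 A.
P = V_p I_p = 230 × 0.038590 = 8.88 W.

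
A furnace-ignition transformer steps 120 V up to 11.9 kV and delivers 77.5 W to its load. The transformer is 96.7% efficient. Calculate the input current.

I_in ≈ 0.668 A

P_in = P_out/η = 77.5/0.967 = 80.145 W.
I_in = P_in/V_in = 80.145/120 = 0.668 A.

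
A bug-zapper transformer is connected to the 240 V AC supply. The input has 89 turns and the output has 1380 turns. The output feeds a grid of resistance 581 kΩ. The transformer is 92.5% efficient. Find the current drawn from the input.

V_out = 240 × 1380/89 = 3721.3 V.
I_out = V_out/R = 3721.3/581000 = 0.0064051 A.
P_out = V_out I_out = 3721.3 × 0.0064051 = 23.836 W.
P_in = P_out/η = 23.836/0.925 = 25.768 W.
I_in = P_in/V_in = 25.768/240 = 0.107 A.

I_in ≈ 0.107 A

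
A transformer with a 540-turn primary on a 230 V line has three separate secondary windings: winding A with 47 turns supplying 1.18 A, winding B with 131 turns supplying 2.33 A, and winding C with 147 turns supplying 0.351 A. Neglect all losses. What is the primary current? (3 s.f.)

V_A = 230 × 47/540 = 20.019 V; V_B = 230 × 131/540 = 55.796 V; V_C = 230 × 147/540 = 62.611 V.
P_out = V_A I_A + V_B I_B + V_C I_C = 20.019×1.18 + 55.796×2.33 + 62.611×0.351 = 23.622 + 130.01 + 21.977 = 175.60 W.
Ideal ⇒ P_in = P_out, so I_p = P_out/V_p = 175.60/230 = 0.763 A.

I_p ≈ 0.763 A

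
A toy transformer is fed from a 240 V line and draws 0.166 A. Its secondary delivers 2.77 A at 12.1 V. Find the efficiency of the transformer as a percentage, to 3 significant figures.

η ≈ 84.1%

P_in = 240 × 0.166 = 39.8400 W.
P_out = 12.1 × 2.77 = 33.5170 W.
η = P_out/P_in = 33.5170/39.8400 = 0.841.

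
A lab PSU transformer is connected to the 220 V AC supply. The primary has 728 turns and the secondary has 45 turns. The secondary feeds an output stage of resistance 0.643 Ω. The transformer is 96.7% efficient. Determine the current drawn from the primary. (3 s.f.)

V_s = 220 × 45/728 = 13.599 V.
I_s = V_s/R = 13.599/0.643 = 21.149 A.
P_out = V_s I_s = 13.599 × 21.149 = 287.61 W.
P_in = P_out/η = 287.61/0.967 = 297.42 W.
I_p = P_in/V_p = 297.42/220 = 1.35 A.

I_p ≈ 1.35 A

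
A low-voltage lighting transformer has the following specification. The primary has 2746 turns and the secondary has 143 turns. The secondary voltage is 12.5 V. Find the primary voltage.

V_p/V_s = N_p/N_s, so V_p = 12.5 × 2746/143 = 240 V.

V_p ≈ 240 V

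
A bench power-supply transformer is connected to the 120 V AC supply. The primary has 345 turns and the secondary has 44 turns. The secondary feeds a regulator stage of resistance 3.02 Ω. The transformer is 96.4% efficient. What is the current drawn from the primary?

I_p ≈ 0.670 A

V_s = 120 × 44/345 = 15.304 V.
I_s = V_s/R = 15.304/3.02 = 5.0677 A.
P_out = V_s I_s = 15.304 × 5.0677 = 77.557 W.
P_in = P_out/η = 77.557/0.964 = 80.454 W.
I_p = P_in/V_p = 80.454/120 = 0.670 A.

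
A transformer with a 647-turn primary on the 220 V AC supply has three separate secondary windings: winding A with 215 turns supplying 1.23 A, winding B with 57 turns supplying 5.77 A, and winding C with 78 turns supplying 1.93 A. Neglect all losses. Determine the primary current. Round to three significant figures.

I_p ≈ 1.15 A

V_A = 220 × 215/647 = 73.107 V; V_B = 220 × 57/647 = 19.382 V; V_C = 220 × 78/647 = 26.522 V.
P_out = V_A I_A + V_B I_B + V_C I_C = 73.107×1.23 + 19.382×5.77 + 26.522×1.93 = 89.921 + 111.83 + 51.188 = 252.94 W.
Ideal ⇒ P_in = P_out, so I_p = P_out/V_p = 252.94/220 = 1.15 A.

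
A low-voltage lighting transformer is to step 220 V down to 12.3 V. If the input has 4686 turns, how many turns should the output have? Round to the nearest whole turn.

N_out = 262 turns

N_out/N_in = V_out/V_in, so N_out = 4686 × 12.3/220 = 262.0 ≈ 262 turns.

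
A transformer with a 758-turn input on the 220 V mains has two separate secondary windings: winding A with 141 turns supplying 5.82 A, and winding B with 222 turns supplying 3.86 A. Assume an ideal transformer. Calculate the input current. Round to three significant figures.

V_A = 220 × 141/758 = 40.923 V; V_B = 220 × 222/758 = 64.433 V.
P_out = V_A I_A + V_B I_B = 40.923×5.82 + 64.433×3.86 = 238.17 + 248.71 = 486.88 W.
Ideal ⇒ P_in = P_out, so I_in = P_out/V_in = 486.88/220 = 2.21 A.

I_in ≈ 2.21 A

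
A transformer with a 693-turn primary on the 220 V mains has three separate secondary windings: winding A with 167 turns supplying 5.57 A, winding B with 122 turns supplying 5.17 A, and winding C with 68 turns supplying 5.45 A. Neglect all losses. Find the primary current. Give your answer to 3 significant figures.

I_p ≈ 2.79 A

V_A = 220 × 167/693 = 53.016 V; V_B = 220 × 122/693 = 38.730 V; V_C = 220 × 68/693 = 21.587 V.
P_out = V_A I_A + V_B I_B + V_C I_C = 53.016×5.57 + 38.730×5.17 + 21.587×5.45 = 295.30 + 200.23 + 117.65 = 613.18 W.
Ideal ⇒ P_in = P_out, so I_p = P_out/V_p = 613.18/220 = 2.79 A.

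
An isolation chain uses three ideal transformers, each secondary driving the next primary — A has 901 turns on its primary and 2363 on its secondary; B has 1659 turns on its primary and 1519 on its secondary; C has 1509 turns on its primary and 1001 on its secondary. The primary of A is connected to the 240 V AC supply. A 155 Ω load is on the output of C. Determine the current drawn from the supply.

After A: V = 240.00 × 2363/901 = 629.43 V.
After B: V = 629.43 × 1519/1659 = 576.32 V.
After C: V = 576.32 × 1001/1509 = 382.30 V.
I_load = 382.30/155 = 2.4665 A, so P_out = 382.30 × 2.4665 = 942.93 W.
All ideal ⇒ P_in = P_out, so I_supply = 942.93/240 = 3.93 A.

I_supply ≈ 3.93 A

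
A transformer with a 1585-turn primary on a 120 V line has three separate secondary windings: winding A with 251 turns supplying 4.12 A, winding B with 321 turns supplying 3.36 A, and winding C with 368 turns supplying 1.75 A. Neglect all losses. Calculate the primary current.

I_p ≈ 1.74 A

V_A = 120 × 251/1585 = 19.003 V; V_B = 120 × 321/1585 = 24.303 V; V_C = 120 × 368/1585 = 27.861 V.
P_out = V_A I_A + V_B I_B + V_C I_C = 19.003×4.12 + 24.303×3.36 + 27.861×1.75 = 78.293 + 81.658 + 48.757 = 208.71 W.
Ideal ⇒ P_in = P_out, so I_p = P_out/V_p = 208.71/120 = 1.74 A.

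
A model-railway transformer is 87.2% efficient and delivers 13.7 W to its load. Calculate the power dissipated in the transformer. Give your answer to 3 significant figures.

P_in = P_out/η = 13.7/0.872 = 15.7110 W.
P_loss = P_in − P_out = 15.7110 − 13.7 = 2.01 W.

P_loss ≈ 2.01 W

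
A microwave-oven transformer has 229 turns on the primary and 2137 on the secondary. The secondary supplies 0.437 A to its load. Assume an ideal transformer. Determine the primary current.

I_p ≈ 4.08 A

For an ideal transformer I_p/I_s = N_s/N_p, so I_p = 0.437 × 2137/229 = 4.08 A.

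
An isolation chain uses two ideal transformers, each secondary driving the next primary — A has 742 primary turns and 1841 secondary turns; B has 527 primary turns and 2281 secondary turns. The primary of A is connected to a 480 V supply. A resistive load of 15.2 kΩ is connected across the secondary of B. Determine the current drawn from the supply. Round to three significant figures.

I_supply ≈ 3.64 A

After A: V = 480.00 × 1841/742 = 1190.9 V.
After B: V = 1190.9 × 2281/527 = 5154.7 V.
I_load = 5154.7/15200 = 0.33913 A, so P_out = 5154.7 × 0.33913 = 1748.1 W.
All ideal ⇒ P_in = P_out, so I_supply = 1748.1/480 = 3.64 A.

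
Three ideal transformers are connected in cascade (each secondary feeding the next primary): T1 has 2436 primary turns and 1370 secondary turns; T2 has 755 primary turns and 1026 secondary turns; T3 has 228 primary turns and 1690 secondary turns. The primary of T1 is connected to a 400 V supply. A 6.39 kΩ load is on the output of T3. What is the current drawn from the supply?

I_supply ≈ 2.01 A

After T1: V = 400.00 × 1370/2436 = 224.96 V.
After T2: V = 224.96 × 1026/755 = 305.71 V.
After T3: V = 305.71 × 1690/228 = 2266.0 V.
I_load = 2266.0/6390 = 0.35461 A, so P_out = 2266.0 × 0.35461 = 803.55 W.
All ideal ⇒ P_in = P_out, so I_supply = 803.55/400 = 2.01 A.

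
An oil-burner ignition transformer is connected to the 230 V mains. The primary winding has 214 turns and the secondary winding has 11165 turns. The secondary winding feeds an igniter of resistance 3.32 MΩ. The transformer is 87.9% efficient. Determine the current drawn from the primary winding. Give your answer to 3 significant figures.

I_p ≈ 0.215 A

V_s = 230 × 11165/214 = 12000 V.
I_s = V_s/R = 12000/(3.32×10^6) = 0.0036144 A.
P_out = V_s I_s = 12000 × 0.0036144 = 43.372 W.
P_in = P_out/η = 43.372/0.879 = 49.342 W.
I_p = P_in/V_p = 49.342/230 = 0.215 A.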